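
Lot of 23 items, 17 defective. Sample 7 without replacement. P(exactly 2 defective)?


Hypergeometric: C(17,2)×C(6,5)/C(23,7)
= 136×6/245157 = 16/4807

P(X=2) = 16/4807 ≈ 0.33%


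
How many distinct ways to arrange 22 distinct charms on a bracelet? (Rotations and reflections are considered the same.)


Free circular arrangements: rotations and reflections both identified.
(n-1)!/2 = 21!/2 = 51090942171709440000/2 = 25545471085854720000

25545471085854720000


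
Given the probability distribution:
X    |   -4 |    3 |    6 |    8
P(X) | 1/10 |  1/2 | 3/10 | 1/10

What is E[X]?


E[X] = Σ x·P(X=x)
= (-4)×(1/10) + (3)×(1/2) + (6)×(3/10) + (8)×(1/10)
= 37/10

E[X] = 37/10


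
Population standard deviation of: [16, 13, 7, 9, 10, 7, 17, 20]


Mean = 99/8
  (16-99/8)²=841/64
  (13-99/8)²=25/64
  (7-99/8)²=1849/64
  (9-99/8)²=729/64
  (10-99/8)²=361/64
  (7-99/8)²=1849/64
  (17-99/8)²=1369/64
  (20-99/8)²=3721/64
Σ(x-μ)² = 1343/8
σ² = (1343/8)/8 = 1343/64

σ = √(1343/64) ≈ 4.5809


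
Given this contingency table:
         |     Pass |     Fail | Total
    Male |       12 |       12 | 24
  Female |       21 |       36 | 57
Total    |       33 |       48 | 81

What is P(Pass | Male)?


P(Pass | Male) = 12/(12+12) = 12/24 = 1/2

P(Pass|Male) = 1/2 ≈ 50.00%


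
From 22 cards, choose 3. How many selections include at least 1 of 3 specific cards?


Complement: C(22,3) - C(19,3) = 1540 - 969 = 571

571


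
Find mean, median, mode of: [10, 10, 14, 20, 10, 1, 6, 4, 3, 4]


Sorted: [1, 3, 4, 4, 6, 10, 10, 10, 14, 20]
Mean = 82/10 = 41/5
Median = 8
Freq: {10: 3, 14: 1, 20: 1, 1: 1, 6: 1, 4: 2, 3: 1}
Mode: [10]

Mean=41/5, Median=8, Mode=10


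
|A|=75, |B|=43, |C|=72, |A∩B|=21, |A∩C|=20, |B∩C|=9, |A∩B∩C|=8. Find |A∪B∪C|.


|A∪B∪C| = 75+43+72-21-20-9+8 = 148

|A∪B∪C| = 148


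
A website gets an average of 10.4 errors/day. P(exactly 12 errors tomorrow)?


Poisson(λ=10.4): P(X=12) = e^(-λ)×λ^k/k!
= e^(-10.4) × 10.4^12 / 12!
≈ 3.043248301e-05 × 1.60103221857e+12 / 479001600 ≈ 0.101719

P(X=12) ≈ 0.101719 ≈ 10.17%


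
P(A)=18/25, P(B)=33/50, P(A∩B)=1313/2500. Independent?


P(A)×P(B) = 297/625
P(A∩B) = 1313/2500
Not equal → NOT independent

No, not independent


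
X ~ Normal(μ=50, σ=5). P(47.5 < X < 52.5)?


z₁=(47.5-50)/5=-0.5, z₂=(52.5-50)/5=0.5
P = Φ(0.5) - Φ(-0.5) = 0.691462 - 0.308538 = 0.382924 ≈ 0.3829

P(47.5 < X < 52.5) ≈ 0.3829


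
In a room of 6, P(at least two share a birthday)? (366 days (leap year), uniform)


P(all different) = Π(366-i)/366 for i=0..5
= 0.959646
P(match) = 1 - 0.959646 = 0.040354

P ≈ 0.0404 ≈ 4.04%


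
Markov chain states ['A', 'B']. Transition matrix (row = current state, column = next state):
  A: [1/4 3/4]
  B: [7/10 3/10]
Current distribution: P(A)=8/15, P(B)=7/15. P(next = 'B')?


P(next=B) = Σᵢ P(now=i)×P(i→B)
= 8/15×3/4 + 7/15×3/10
= 2/5 + 7/50 = 27/50

P = 27/50 ≈ 0.5400


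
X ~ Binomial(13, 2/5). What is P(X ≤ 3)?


P(X ≤ 3) = Σ P(X=i) for i=0..3
P(X=0) = 1594323/1220703125
P(X=1) = 13817466/1220703125
P(X=2) = 55269864/1220703125
P(X=3) = 135104112/1220703125
Sum = 41157153/244140625

P(X ≤ 3) = 41157153/244140625 ≈ 16.86%


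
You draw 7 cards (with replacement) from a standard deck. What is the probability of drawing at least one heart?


P(not a heart) = 39/52 = 3/4
P(none in 7 draws) = (3/4)^7 = 2187/16384
P(≥1 heart) = 1 - 2187/16384 = 14197/16384

P = 14197/16384 ≈ 86.65%


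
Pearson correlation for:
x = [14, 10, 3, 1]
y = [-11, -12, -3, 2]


n=4, Σx=28, Σy=-24, Σxy=-281, Σx²=306, Σy²=278
r = (4×(-281) - 28×(-24))/√((4×306 - 28²)(4×278 - (-24)²))
= -452/√(440×536) = -452/√235840 ≈ -452/485.6336 ≈ -0.9307

r ≈ -0.9307


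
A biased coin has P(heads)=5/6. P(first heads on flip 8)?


Geometric: P(X=8) = (1-p)^(k-1)×p = (1/6)^7×5/6 = 5/1679616

P(X=8) = 5/1679616 ≈ 0.00%


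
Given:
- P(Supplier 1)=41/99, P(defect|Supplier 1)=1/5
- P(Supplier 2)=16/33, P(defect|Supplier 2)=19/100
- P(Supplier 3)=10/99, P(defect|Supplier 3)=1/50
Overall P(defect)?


P(B) = Σ P(B|Aᵢ)×P(Aᵢ)
  1/5×41/99 = 41/495
  19/100×16/33 = 76/825
  1/50×10/99 = 1/495
Sum = 146/825

P(defect) = 146/825 ≈ 17.70%


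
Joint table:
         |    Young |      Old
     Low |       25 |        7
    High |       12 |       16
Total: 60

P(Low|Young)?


P(Low|Young) = 25/(25+12) = 25/37

P = 25/37 ≈ 67.57%


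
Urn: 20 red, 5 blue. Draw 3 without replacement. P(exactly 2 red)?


Hypergeometric: C(20,2)×C(5,1)/C(25,3)
= 190×5/2300 = 19/46

P(X=2) = 19/46 ≈ 41.30%


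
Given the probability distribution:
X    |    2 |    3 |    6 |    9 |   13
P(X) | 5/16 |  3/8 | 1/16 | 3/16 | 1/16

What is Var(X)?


E[X] = 37/8
E[X²] = 261/8
Var(X) = E[X²] - (E[X])² = 261/8 - 1369/64 = 719/64

Var(X) = 719/64 ≈ 11.2344


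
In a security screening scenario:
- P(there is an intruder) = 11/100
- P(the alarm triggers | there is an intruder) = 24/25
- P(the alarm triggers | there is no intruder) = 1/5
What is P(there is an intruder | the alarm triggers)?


Using Bayes' theorem:
P(A|B) = P(B|A)·P(A) / P(B)

P(the alarm triggers) = 24/25 × 11/100 + 1/5 × 89/100
= 66/625 + 89/500 = 709/2500

P(there is an intruder|the alarm triggers) = (66/625) / (709/2500) = 264/709

P(there is an intruder|the alarm triggers) = 264/709 ≈ 37.24%


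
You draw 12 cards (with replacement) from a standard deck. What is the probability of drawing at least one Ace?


P(not a Ace) = 48/52 = 12/13
P(none in 12 draws) = (12/13)^12 = 8916100448256/23298085122481
P(≥1 Ace) = 1 - 8916100448256/23298085122481 = 14381984674225/23298085122481

P = 14381984674225/23298085122481 ≈ 61.73%


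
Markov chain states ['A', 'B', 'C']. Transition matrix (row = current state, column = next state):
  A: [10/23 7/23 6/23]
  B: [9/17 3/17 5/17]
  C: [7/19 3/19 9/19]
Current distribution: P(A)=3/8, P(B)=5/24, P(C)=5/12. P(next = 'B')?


P(next=B) = Σᵢ P(now=i)×P(i→B)
= 3/8×7/23 + 5/24×3/17 + 5/12×3/19
= 21/184 + 5/136 + 5/76 = 6439/29716

P = 6439/29716 ≈ 0.2167


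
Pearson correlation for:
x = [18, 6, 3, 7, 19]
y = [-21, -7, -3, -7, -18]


n=5, Σx=53, Σy=-56, Σxy=-820, Σx²=779, Σy²=872
r = (5×(-820) - 53×(-56))/√((5×779 - 53²)(5×872 - (-56)²))
= -1132/√(1086×1224) = -1132/√1329264 ≈ -1132/1152.9371 ≈ -0.9818

r ≈ -0.9818


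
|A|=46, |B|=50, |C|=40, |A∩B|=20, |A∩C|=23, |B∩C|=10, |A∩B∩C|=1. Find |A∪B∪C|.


|A∪B∪C| = 46+50+40-20-23-10+1 = 84

|A∪B∪C| = 84


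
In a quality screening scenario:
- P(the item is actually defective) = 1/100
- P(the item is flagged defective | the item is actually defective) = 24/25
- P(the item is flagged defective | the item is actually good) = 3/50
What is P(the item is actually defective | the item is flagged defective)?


Using Bayes' theorem:
P(A|B) = P(B|A)·P(A) / P(B)

P(the item is flagged defective) = 24/25 × 1/100 + 3/50 × 99/100
= 6/625 + 297/5000 = 69/1000

P(the item is actually defective|the item is flagged defective) = (6/625) / (69/1000) = 16/115

P(the item is actually defective|the item is flagged defective) = 16/115 ≈ 13.91%


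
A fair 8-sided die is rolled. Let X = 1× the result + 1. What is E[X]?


E[die] = (1+8)/2 = 9/2
E[X] = 1×9/2 + 1 = 11/2

E[X] = 11/2


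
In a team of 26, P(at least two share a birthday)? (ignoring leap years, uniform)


P(all different) = Π(365-i)/365 for i=0..25
= 0.401759
P(match) = 1 - 0.401759 = 0.598241

P ≈ 0.5982 ≈ 59.82%


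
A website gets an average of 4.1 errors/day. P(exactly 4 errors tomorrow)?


Poisson(λ=4.1): P(X=4) = e^(-λ)×λ^k/k!
= e^(-4.1) × 4.1^4 / 4!
≈ 0.0165726754 × 282.5761 / 24 ≈ 0.195127

P(X=4) ≈ 0.195127 ≈ 19.51%


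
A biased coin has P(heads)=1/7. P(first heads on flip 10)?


Geometric: P(X=10) = (1-p)^(k-1)×p = (6/7)^9×1/7 = 10077696/282475249

P(X=10) = 10077696/282475249 ≈ 3.57%


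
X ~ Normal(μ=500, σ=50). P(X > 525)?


z = (525-500)/50 = 0.5
P(X > 525) = 1 - P(Z ≤ 0.5) = 1 - 0.6915 = 0.3085

P(X > 525) ≈ 0.3085


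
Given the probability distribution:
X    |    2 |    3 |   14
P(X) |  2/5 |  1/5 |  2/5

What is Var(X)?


E[X] = 7
E[X²] = 409/5
Var(X) = E[X²] - (E[X])² = 409/5 - 49 = 164/5

Var(X) = 164/5 ≈ 32.8000


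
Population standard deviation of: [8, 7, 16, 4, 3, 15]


Mean = 53/6
  (8-53/6)²=25/36
  (7-53/6)²=121/36
  (16-53/6)²=1849/36
  (4-53/6)²=841/36
  (3-53/6)²=1225/36
  (15-53/6)²=1369/36
Σ(x-μ)² = 905/6
σ² = (905/6)/6 = 905/36

σ = √(905/36) ≈ 5.0139


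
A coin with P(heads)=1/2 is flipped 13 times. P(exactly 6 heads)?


Binomial: P(X=6) = C(13,6)×p^6×(1-p)^7
= 1716 × 1/64 × 1/128 = 429/2048

P(X=6) = 429/2048 ≈ 20.95%


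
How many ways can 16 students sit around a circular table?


Circular arrangements of 16 distinct objects: fix one position to break rotational symmetry.
(n-1)! = 15! = 1307674368000

1307674368000


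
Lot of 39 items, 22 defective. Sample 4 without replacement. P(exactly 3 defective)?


Hypergeometric: C(22,3)×C(17,1)/C(39,4)
= 1540×17/82251 = 26180/82251

P(X=3) = 26180/82251 ≈ 31.83%


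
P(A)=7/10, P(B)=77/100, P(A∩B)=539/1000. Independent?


P(A)×P(B) = 539/1000
P(A∩B) = 539/1000
Equal ✓ → Independent

Yes, independent


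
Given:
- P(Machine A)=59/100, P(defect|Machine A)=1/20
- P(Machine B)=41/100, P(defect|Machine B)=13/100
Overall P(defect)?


P(B) = Σ P(B|Aᵢ)×P(Aᵢ)
  1/20×59/100 = 59/2000
  13/100×41/100 = 533/10000
Sum = 207/2500

P(defect) = 207/2500 ≈ 8.28%


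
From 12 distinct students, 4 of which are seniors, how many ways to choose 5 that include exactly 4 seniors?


Choose 4 of the 4 seniors and 1 of the other 8 students:
C(4,4)×C(8,1) = 1×8 = 8

8


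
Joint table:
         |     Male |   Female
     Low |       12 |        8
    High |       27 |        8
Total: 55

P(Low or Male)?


P(Low∨Male) = P(Low) + P(Male) - P(Low∧Male)
= (20 + 39 - 12)/55 = 47/55

P = 47/55 ≈ 85.45%


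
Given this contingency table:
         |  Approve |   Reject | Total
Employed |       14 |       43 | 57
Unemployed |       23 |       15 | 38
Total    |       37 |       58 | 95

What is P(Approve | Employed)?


P(Approve | Employed) = 14/(14+43) = 14/57

P(Approve|Employed) = 14/57 ≈ 24.56%


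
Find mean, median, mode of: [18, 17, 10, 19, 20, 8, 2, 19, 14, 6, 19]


Sorted: [2, 6, 8, 10, 14, 17, 18, 19, 19, 19, 20]
Mean = 152/11
Median = 17
Freq: {18: 1, 17: 1, 10: 1, 19: 3, 20: 1, 8: 1, 2: 1, 14: 1, 6: 1}
Mode: [19]

Mean=152/11, Median=17, Mode=19


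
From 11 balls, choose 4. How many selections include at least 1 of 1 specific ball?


Complement: C(11,4) - C(10,4) = 330 - 210 = 120

120


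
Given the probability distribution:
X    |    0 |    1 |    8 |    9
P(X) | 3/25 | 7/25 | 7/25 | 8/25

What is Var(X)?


E[X] = 27/5
E[X²] = 1103/25
Var(X) = E[X²] - (E[X])² = 1103/25 - 729/25 = 374/25

Var(X) = 374/25 ≈ 14.9600


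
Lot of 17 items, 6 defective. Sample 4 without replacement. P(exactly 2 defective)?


Hypergeometric: C(6,2)×C(11,2)/C(17,4)
= 15×55/2380 = 165/476

P(X=2) = 165/476 ≈ 34.66%


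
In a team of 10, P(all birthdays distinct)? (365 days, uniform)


P(all different) = Π(365-i)/365 for i=0..9
= (365/365)×(364/365)×...×(356/365)
= 0.883052

P ≈ 0.8831 ≈ 88.31%


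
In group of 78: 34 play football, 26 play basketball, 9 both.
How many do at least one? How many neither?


|A∪B| = 34+26-9 = 51
Neither = 78-51 = 27

At least one: 51; Neither: 27


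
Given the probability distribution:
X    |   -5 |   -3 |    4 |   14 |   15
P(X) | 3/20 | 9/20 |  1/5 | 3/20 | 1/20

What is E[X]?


E[X] = Σ x·P(X=x)
= (-5)×(3/20) + (-3)×(9/20) + (4)×(1/5) + (14)×(3/20) + (15)×(1/20)
= 31/20

E[X] = 31/20


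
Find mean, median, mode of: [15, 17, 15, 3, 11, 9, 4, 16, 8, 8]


Sorted: [3, 4, 8, 8, 9, 11, 15, 15, 16, 17]
Mean = 106/10 = 53/5
Median = 10
Freq: {15: 2, 17: 1, 3: 1, 11: 1, 9: 1, 4: 1, 16: 1, 8: 2}
Mode: [8, 15]

Mean=53/5, Median=10, Mode=[8, 15]


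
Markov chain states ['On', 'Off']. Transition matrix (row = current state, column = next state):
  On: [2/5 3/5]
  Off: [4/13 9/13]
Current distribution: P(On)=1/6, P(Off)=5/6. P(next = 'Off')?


P(next=Off) = Σᵢ P(now=i)×P(i→Off)
= 1/6×3/5 + 5/6×9/13
= 1/10 + 15/26 = 44/65

P = 44/65 ≈ 0.6769


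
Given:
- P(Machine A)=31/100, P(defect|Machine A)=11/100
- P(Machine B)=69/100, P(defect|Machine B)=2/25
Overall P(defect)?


P(B) = Σ P(B|Aᵢ)×P(Aᵢ)
  11/100×31/100 = 341/10000
  2/25×69/100 = 69/1250
Sum = 893/10000

P(defect) = 893/10000 ≈ 8.93%


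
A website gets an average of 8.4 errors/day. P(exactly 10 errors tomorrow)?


Poisson(λ=8.4): P(X=10) = e^(-λ)×λ^k/k!
= e^(-8.4) × 8.4^10 / 10!
≈ 0.0002248673242 × 1749012287.66 / 3628800 ≈ 0.108382

P(X=10) ≈ 0.108382 ≈ 10.84%


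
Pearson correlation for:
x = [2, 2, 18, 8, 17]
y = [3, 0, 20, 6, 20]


n=5, Σx=47, Σy=49, Σxy=754, Σx²=685, Σy²=845
r = (5×754 - 47×49)/√((5×685 - 47²)(5×845 - 49²))
= 1467/√(1216×1824) = 1467/√2217984 ≈ 1467/1489.2898 ≈ 0.9850

r ≈ 0.9850


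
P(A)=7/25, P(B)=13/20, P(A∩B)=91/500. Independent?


P(A)×P(B) = 91/500
P(A∩B) = 91/500
Equal ✓ → Independent

Yes, independent


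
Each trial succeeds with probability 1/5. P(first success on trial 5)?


Geometric: P(X=5) = (1-p)^(k-1)×p = (4/5)^4×1/5 = 256/3125

P(X=5) = 256/3125 ≈ 8.19%


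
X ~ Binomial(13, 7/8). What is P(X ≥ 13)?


P(X ≥ 13) = Σ P(X=i) for i=13..13
P(X=13) = 96889010407/549755813888
Sum = 96889010407/549755813888

P(X ≥ 13) = 96889010407/549755813888 ≈ 17.62%


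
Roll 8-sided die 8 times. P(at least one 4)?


P(no 4)^8 = (7/8)^8 = 5764801/16777216
P(≥1) = 1 - 5764801/16777216 = 11012415/16777216

P = 11012415/16777216 ≈ 65.64%


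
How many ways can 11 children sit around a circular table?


Circular arrangements of 11 distinct objects: fix one position to break rotational symmetry.
(n-1)! = 10! = 3628800

3628800


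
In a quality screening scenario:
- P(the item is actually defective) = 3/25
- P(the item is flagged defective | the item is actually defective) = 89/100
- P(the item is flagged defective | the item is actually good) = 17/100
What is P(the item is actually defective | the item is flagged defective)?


Using Bayes' theorem:
P(A|B) = P(B|A)·P(A) / P(B)

P(the item is flagged defective) = 89/100 × 3/25 + 17/100 × 22/25
= 267/2500 + 187/1250 = 641/2500

P(the item is actually defective|the item is flagged defective) = (267/2500) / (641/2500) = 267/641

P(the item is actually defective|the item is flagged defective) = 267/641 ≈ 41.65%


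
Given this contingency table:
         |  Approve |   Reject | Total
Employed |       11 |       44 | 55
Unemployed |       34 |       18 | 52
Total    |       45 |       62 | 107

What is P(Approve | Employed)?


P(Approve | Employed) = 11/(11+44) = 11/55 = 1/5

P(Approve|Employed) = 1/5 ≈ 20.00%


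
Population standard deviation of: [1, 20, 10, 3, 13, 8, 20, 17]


Mean = 92/8 = 23/2
  (1-23/2)²=441/4
  (20-23/2)²=289/4
  (10-23/2)²=9/4
  (3-23/2)²=289/4
  (13-23/2)²=9/4
  (8-23/2)²=49/4
  (20-23/2)²=289/4
  (17-23/2)²=121/4
Σ(x-μ)² = 374
σ² = 374/8 = 187/4

σ = √(187/4) ≈ 6.8374


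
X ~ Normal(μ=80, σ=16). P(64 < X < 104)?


z₁=(64-80)/16=-1.0, z₂=(104-80)/16=1.5
P = Φ(1.5) - Φ(-1.0) = 0.933193 - 0.158655 = 0.774538 ≈ 0.7745

P(64 < X < 104) ≈ 0.7745


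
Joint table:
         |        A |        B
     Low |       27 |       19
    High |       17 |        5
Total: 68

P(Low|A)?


P(Low|A) = 27/(27+17) = 27/44

P = 27/44 ≈ 61.36%


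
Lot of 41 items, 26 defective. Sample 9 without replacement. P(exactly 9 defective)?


Hypergeometric: C(26,9)×C(15,0)/C(41,9)
= 3124550×1/350343565 = 230/25789

P(X=9) = 230/25789 ≈ 0.89%


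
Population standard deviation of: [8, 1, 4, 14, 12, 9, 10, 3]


Mean = 61/8
  (8-61/8)²=9/64
  (1-61/8)²=2809/64
  (4-61/8)²=841/64
  (14-61/8)²=2601/64
  (12-61/8)²=1225/64
  (9-61/8)²=121/64
  (10-61/8)²=361/64
  (3-61/8)²=1369/64
Σ(x-μ)² = 1167/8
σ² = (1167/8)/8 = 1167/64

σ = √(1167/64) ≈ 4.2702


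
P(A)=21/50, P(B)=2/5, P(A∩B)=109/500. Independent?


P(A)×P(B) = 21/125
P(A∩B) = 109/500
Not equal → NOT independent

No, not independent


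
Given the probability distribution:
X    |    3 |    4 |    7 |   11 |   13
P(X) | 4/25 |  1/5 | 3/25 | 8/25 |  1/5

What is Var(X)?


E[X] = 206/25
E[X²] = 2076/25
Var(X) = E[X²] - (E[X])² = 2076/25 - 42436/625 = 9464/625

Var(X) = 9464/625 ≈ 15.1424


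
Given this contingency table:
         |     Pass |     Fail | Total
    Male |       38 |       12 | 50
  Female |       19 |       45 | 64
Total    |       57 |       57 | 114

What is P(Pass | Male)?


P(Pass | Male) = 38/(38+12) = 38/50 = 19/25

P(Pass|Male) = 19/25 ≈ 76.00%


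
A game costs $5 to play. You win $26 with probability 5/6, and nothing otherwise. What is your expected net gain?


E[gain] = (26-5)×5/6 + (-5)×1/6
= 35/2 - 5/6 = 50/3

Expected net gain = $50/3 ≈ $16.67


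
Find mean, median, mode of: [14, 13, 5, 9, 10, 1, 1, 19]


Sorted: [1, 1, 5, 9, 10, 13, 14, 19]
Mean = 72/8 = 9
Median = 19/2
Freq: {14: 1, 13: 1, 5: 1, 9: 1, 10: 1, 1: 2, 19: 1}
Mode: [1]

Mean=9, Median=19/2, Mode=1


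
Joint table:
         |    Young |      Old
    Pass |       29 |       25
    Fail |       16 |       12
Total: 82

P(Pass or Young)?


P(Pass∨Young) = P(Pass) + P(Young) - P(Pass∧Young)
= (54 + 45 - 29)/82 = 70/82 = 35/41

P = 35/41 ≈ 85.37%


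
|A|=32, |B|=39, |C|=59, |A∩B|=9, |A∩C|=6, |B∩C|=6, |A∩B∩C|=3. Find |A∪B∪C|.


|A∪B∪C| = 32+39+59-9-6-6+3 = 112

|A∪B∪C| = 112


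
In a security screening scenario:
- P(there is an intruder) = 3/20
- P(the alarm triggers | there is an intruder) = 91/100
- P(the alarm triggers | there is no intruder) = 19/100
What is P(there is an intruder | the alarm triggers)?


Using Bayes' theorem:
P(A|B) = P(B|A)·P(A) / P(B)

P(the alarm triggers) = 91/100 × 3/20 + 19/100 × 17/20
= 273/2000 + 323/2000 = 149/500

P(there is an intruder|the alarm triggers) = (273/2000) / (149/500) = 273/596

P(there is an intruder|the alarm triggers) = 273/596 ≈ 45.81%


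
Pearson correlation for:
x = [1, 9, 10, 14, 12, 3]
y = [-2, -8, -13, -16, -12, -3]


n=6, Σx=49, Σy=-54, Σxy=-581, Σx²=531, Σy²=646
r = (6×(-581) - 49×(-54))/√((6×531 - 49²)(6×646 - (-54)²))
= -840/√(785×960) = -840/√753600 ≈ -840/868.1014 ≈ -0.9676

r ≈ -0.9676


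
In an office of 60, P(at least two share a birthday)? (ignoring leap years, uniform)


P(all different) = Π(365-i)/365 for i=0..59
= 0.005877
P(match) = 1 - 0.005877 = 0.994123

P ≈ 0.9941 ≈ 99.41%


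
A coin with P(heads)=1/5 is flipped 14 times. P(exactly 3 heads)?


Binomial: P(X=3) = C(14,3)×p^3×(1-p)^11
= 364 × 1/125 × 4194304/48828125 = 1526726656/6103515625

P(X=3) = 1526726656/6103515625 ≈ 25.01%


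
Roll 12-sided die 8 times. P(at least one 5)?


P(no 5)^8 = (11/12)^8 = 214358881/429981696
P(≥1) = 1 - 214358881/429981696 = 215622815/429981696

P = 215622815/429981696 ≈ 50.15%


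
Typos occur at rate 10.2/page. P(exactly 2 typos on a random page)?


Poisson(λ=10.2): P(X=2) = e^(-λ)×λ^k/k!
= e^(-10.2) × 10.2^2 / 2!
≈ 3.717031868e-05 × 104.04 / 2 ≈ 0.001934

P(X=2) ≈ 0.001934 ≈ 0.19%


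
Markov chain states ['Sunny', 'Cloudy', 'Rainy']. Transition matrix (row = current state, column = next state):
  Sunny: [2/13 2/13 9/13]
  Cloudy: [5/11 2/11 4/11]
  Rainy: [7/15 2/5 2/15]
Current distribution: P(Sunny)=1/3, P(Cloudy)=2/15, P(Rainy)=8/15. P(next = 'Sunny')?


P(next=Sunny) = Σᵢ P(now=i)×P(i→Sunny)
= 1/3×2/13 + 2/15×5/11 + 8/15×7/15
= 2/39 + 2/33 + 56/225 = 11608/32175

P = 11608/32175 ≈ 0.3608


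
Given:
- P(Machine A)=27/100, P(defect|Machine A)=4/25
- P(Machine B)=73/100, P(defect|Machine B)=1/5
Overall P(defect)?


P(B) = Σ P(B|Aᵢ)×P(Aᵢ)
  4/25×27/100 = 27/625
  1/5×73/100 = 73/500
Sum = 473/2500

P(defect) = 473/2500 ≈ 18.92%


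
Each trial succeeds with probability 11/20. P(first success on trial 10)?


Geometric: P(X=10) = (1-p)^(k-1)×p = (9/20)^9×11/20 = 4261625379/10240000000000

P(X=10) = 4261625379/10240000000000 ≈ 0.04%


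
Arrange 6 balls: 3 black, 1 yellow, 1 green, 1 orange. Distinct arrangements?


6!/(3!×1!×1!×1!) = 120

120


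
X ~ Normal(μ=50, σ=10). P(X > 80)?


z = (80-50)/10 = 3.0
P(X > 80) = 1 - P(Z ≤ 3.0) = 1 - 0.9987 = 0.0013

P(X > 80) ≈ 0.0013


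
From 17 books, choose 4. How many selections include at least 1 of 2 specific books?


Complement: C(17,4) - C(15,4) = 2380 - 1365 = 1015

1015


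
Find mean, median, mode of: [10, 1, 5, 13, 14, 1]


Sorted: [1, 1, 5, 10, 13, 14]
Mean = 44/6 = 22/3
Median = 15/2
Freq: {10: 1, 1: 2, 5: 1, 13: 1, 14: 1}
Mode: [1]

Mean=22/3, Median=15/2, Mode=1


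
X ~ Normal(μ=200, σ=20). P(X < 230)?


z = (230-200)/20 = 1.5
P(Z < 1.5) = 0.9332

P(X < 230) ≈ 0.9332


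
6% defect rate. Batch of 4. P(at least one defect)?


P(all good) = (47/50)^4 = 4879681/6250000
P(≥1 defect) = 1370319/6250000

P = 1370319/6250000 ≈ 21.93%


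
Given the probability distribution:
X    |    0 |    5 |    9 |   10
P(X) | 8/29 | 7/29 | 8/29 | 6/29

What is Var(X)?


E[X] = 167/29
E[X²] = 1423/29
Var(X) = E[X²] - (E[X])² = 1423/29 - 27889/841 = 13378/841

Var(X) = 13378/841 ≈ 15.9073


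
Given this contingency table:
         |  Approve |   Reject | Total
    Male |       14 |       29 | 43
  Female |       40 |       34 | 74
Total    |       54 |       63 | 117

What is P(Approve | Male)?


P(Approve | Male) = 14/(14+29) = 14/43

P(Approve|Male) = 14/43 ≈ 32.56%


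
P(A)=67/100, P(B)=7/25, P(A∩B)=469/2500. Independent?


P(A)×P(B) = 469/2500
P(A∩B) = 469/2500
Equal ✓ → Independent

Yes, independent


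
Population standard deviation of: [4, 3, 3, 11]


Mean = 21/4
  (4-21/4)²=25/16
  (3-21/4)²=81/16
  (3-21/4)²=81/16
  (11-21/4)²=529/16
Σ(x-μ)² = 179/4
σ² = (179/4)/4 = 179/16

σ = √(179/16) ≈ 3.3448


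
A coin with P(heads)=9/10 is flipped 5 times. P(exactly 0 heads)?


Binomial: P(X=0) = C(5,0)×p^0×(1-p)^5
= 1 × 1 × 1/100000 = 1/100000

P(X=0) = 1/100000 ≈ 0.00%


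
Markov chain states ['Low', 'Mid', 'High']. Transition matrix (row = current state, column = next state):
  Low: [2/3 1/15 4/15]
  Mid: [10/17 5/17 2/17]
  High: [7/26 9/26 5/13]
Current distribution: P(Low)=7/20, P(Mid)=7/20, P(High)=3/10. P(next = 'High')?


P(next=High) = Σᵢ P(now=i)×P(i→High)
= 7/20×4/15 + 7/20×2/17 + 3/10×5/13
= 7/75 + 7/170 + 3/26 = 4142/16575

P = 4142/16575 ≈ 0.2499


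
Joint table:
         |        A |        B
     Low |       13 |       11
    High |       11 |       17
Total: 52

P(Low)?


P(Low) = (13+11)/52 = 24/52 = 6/13

P(Low) = 6/13 ≈ 46.15%


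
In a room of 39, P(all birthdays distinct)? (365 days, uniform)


P(all different) = Π(365-i)/365 for i=0..38
= (365/365)×(364/365)×...×(327/365)
= 0.121780

P ≈ 0.1218 ≈ 12.18%


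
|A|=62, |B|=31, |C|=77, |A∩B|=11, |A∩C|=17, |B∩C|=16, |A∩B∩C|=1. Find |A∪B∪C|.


|A∪B∪C| = 62+31+77-11-17-16+1 = 127

|A∪B∪C| = 127


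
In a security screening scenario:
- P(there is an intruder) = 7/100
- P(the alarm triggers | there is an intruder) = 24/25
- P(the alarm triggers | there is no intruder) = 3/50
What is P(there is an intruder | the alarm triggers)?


Using Bayes' theorem:
P(A|B) = P(B|A)·P(A) / P(B)

P(the alarm triggers) = 24/25 × 7/100 + 3/50 × 93/100
= 42/625 + 279/5000 = 123/1000

P(there is an intruder|the alarm triggers) = (42/625) / (123/1000) = 112/205

P(there is an intruder|the alarm triggers) = 112/205 ≈ 54.63%


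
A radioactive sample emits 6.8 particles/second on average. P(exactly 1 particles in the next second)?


Poisson(λ=6.8): P(X=1) = e^(-λ)×λ^k/k!
= e^(-6.8) × 6.8^1 / 1!
≈ 0.001113775148 × 6.8 / 1 ≈ 0.007574

P(X=1) ≈ 0.007574 ≈ 0.76%


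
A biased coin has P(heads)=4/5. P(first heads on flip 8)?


Geometric: P(X=8) = (1-p)^(k-1)×p = (1/5)^7×4/5 = 4/390625

P(X=8) = 4/390625 ≈ 0.00%


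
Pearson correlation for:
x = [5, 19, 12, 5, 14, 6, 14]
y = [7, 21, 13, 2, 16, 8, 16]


n=7, Σx=75, Σy=83, Σxy=1096, Σx²=983, Σy²=1239
r = (7×1096 - 75×83)/√((7×983 - 75²)(7×1239 - 83²))
= 1447/√(1256×1784) = 1447/√2240704 ≈ 1447/1496.8981 ≈ 0.9667

r ≈ 0.9667


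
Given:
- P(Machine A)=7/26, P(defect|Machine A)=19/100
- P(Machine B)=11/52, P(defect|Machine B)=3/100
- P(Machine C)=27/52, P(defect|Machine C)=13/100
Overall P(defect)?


P(B) = Σ P(B|Aᵢ)×P(Aᵢ)
  19/100×7/26 = 133/2600
  3/100×11/52 = 33/5200
  13/100×27/52 = 27/400
Sum = 1/8

P(defect) = 1/8 ≈ 12.50%


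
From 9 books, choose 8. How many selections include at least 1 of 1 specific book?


Complement: C(9,8) - C(8,8) = 9 - 1 = 8

8


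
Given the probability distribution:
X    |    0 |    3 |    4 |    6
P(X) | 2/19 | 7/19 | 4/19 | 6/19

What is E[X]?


E[X] = Σ x·P(X=x)
= (0)×(2/19) + (3)×(7/19) + (4)×(4/19) + (6)×(6/19)
= 73/19

E[X] = 73/19


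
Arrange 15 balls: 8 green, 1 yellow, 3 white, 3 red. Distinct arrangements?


15!/(8!×1!×3!×3!) = 900900

900900


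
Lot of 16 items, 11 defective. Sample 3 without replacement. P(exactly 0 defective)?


Hypergeometric: C(11,0)×C(5,3)/C(16,3)
= 1×10/560 = 1/56

P(X=0) = 1/56 ≈ 1.79%


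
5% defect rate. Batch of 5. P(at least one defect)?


P(all good) = (19/20)^5 = 2476099/3200000
P(≥1 defect) = 723901/3200000

P = 723901/3200000 ≈ 22.62%


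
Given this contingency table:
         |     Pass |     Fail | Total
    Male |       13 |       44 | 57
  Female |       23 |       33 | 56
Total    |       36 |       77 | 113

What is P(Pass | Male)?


P(Pass | Male) = 13/(13+44) = 13/57

P(Pass|Male) = 13/57 ≈ 22.81%


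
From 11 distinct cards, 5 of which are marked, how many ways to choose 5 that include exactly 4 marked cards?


Choose 4 of the 5 marked cards and 1 of the other 6 cards:
C(5,4)×C(6,1) = 5×6 = 30

30


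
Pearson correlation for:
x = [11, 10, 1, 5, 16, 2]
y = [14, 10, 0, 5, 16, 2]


n=6, Σx=45, Σy=47, Σxy=539, Σx²=507, Σy²=581
r = (6×539 - 45×47)/√((6×507 - 45²)(6×581 - 47²))
= 1119/√(1017×1277) = 1119/√1298709 ≈ 1119/1139.6091 ≈ 0.9819

r ≈ 0.9819


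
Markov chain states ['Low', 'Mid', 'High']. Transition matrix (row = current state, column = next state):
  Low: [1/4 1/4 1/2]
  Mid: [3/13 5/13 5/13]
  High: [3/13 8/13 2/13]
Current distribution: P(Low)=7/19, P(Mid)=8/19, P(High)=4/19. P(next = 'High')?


P(next=High) = Σᵢ P(now=i)×P(i→High)
= 7/19×1/2 + 8/19×5/13 + 4/19×2/13
= 7/38 + 40/247 + 8/247 = 187/494

P = 187/494 ≈ 0.3785


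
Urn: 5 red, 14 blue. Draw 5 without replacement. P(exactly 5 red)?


Hypergeometric: C(5,5)×C(14,0)/C(19,5)
= 1×1/11628 = 1/11628

P(X=5) = 1/11628 ≈ 0.01%


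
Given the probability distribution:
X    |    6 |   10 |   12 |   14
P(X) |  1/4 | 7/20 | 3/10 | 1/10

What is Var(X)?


E[X] = 10
E[X²] = 534/5
Var(X) = E[X²] - (E[X])² = 534/5 - 100 = 34/5

Var(X) = 34/5 ≈ 6.8000


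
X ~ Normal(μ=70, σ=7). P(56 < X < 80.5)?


z₁=(56-70)/7=-2.0, z₂=(80.5-70)/7=1.5
P = Φ(1.5) - Φ(-2.0) = 0.933193 - 0.022750 = 0.910443 ≈ 0.9104

P(56 < X < 80.5) ≈ 0.9104


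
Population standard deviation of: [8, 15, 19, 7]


Mean = 49/4
  (8-49/4)²=289/16
  (15-49/4)²=121/16
  (19-49/4)²=729/16
  (7-49/4)²=441/16
Σ(x-μ)² = 395/4
σ² = (395/4)/4 = 395/16

σ = √(395/16) ≈ 4.9687


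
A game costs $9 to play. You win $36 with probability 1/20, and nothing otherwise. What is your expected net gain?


E[gain] = (36-9)×1/20 + (-9)×19/20
= 27/20 - 171/20 = -36/5

Expected net gain = $-36/5 ≈ $-7.20


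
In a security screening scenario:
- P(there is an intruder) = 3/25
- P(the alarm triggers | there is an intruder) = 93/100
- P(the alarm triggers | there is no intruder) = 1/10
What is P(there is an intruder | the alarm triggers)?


Using Bayes' theorem:
P(A|B) = P(B|A)·P(A) / P(B)

P(the alarm triggers) = 93/100 × 3/25 + 1/10 × 22/25
= 279/2500 + 11/125 = 499/2500

P(there is an intruder|the alarm triggers) = (279/2500) / (499/2500) = 279/499

P(there is an intruder|the alarm triggers) = 279/499 ≈ 55.91%


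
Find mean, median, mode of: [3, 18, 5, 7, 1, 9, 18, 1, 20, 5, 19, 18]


Sorted: [1, 1, 3, 5, 5, 7, 9, 18, 18, 18, 19, 20]
Mean = 124/12 = 31/3
Median = 8
Freq: {3: 1, 18: 3, 5: 2, 7: 1, 1: 2, 9: 1, 20: 1, 19: 1}
Mode: [18]

Mean=31/3, Median=8, Mode=18


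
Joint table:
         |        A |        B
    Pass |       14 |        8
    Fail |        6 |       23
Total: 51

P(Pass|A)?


P(Pass|A) = 14/(14+6) = 14/20 = 7/10

P = 7/10 ≈ 70.00%


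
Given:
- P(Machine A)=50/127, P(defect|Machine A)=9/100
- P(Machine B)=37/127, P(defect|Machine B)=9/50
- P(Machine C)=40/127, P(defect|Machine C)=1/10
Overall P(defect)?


P(B) = Σ P(B|Aᵢ)×P(Aᵢ)
  9/100×50/127 = 9/254
  9/50×37/127 = 333/6350
  1/10×40/127 = 4/127
Sum = 379/3175

P(defect) = 379/3175 ≈ 11.94%


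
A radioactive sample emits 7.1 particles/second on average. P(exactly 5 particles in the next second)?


Poisson(λ=7.1): P(X=5) = e^(-λ)×λ^k/k!
= e^(-7.1) × 7.1^5 / 5!
≈ 0.0008251049233 × 18042.29351 / 120 ≈ 0.124057

P(X=5) ≈ 0.124057 ≈ 12.41%


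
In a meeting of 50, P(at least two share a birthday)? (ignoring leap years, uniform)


P(all different) = Π(365-i)/365 for i=0..49
= 0.029626
P(match) = 1 - 0.029626 = 0.970374

P ≈ 0.9704 ≈ 97.04%


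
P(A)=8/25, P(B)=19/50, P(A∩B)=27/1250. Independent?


P(A)×P(B) = 76/625
P(A∩B) = 27/1250
Not equal → NOT independent

No, not independent


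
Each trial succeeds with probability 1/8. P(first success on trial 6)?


Geometric: P(X=6) = (1-p)^(k-1)×p = (7/8)^5×1/8 = 16807/262144

P(X=6) = 16807/262144 ≈ 6.41%


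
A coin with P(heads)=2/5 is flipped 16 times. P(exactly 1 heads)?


Binomial: P(X=1) = C(16,1)×p^1×(1-p)^15
= 16 × 2/5 × 14348907/30517578125 = 459165024/152587890625

P(X=1) = 459165024/152587890625 ≈ 0.30%


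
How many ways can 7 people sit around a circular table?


Circular arrangements of 7 distinct objects: fix one position to break rotational symmetry.
(n-1)! = 6! = 720

720


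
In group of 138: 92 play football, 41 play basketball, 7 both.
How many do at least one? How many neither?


|A∪B| = 92+41-7 = 126
Neither = 138-126 = 12

At least one: 126; Neither: 12


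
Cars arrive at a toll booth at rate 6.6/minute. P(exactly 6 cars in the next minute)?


Poisson(λ=6.6): P(X=6) = e^(-λ)×λ^k/k!
= e^(-6.6) × 6.6^6 / 6!
≈ 0.001360368038 × 82653.950016 / 720 ≈ 0.156166

P(X=6) ≈ 0.156166 ≈ 15.62%


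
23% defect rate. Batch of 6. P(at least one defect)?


P(all good) = (77/100)^6 = 208422380089/1000000000000
P(≥1 defect) = 791577619911/1000000000000

P = 791577619911/1000000000000 ≈ 79.16%


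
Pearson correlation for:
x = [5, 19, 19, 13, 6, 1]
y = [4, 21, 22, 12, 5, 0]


n=6, Σx=63, Σy=64, Σxy=1023, Σx²=953, Σy²=1110
r = (6×1023 - 63×64)/√((6×953 - 63²)(6×1110 - 64²))
= 2106/√(1749×2564) = 2106/√4484436 ≈ 2106/2117.6487 ≈ 0.9945

r ≈ 0.9945


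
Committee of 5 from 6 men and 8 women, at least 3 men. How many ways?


Count by #men:
  3M,2W: C(6,3)×C(8,2)=560
  4M,1W: C(6,4)×C(8,1)=120
  5M,0W: C(6,5)×C(8,0)=6
Total = 686

686


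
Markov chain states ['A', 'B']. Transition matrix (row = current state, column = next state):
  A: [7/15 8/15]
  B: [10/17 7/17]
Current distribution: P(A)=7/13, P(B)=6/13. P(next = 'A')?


P(next=A) = Σᵢ P(now=i)×P(i→A)
= 7/13×7/15 + 6/13×10/17
= 49/195 + 60/221 = 1733/3315

P = 1733/3315 ≈ 0.5228


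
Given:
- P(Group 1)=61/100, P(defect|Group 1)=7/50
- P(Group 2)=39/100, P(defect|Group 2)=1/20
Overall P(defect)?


P(B) = Σ P(B|Aᵢ)×P(Aᵢ)
  7/50×61/100 = 427/5000
  1/20×39/100 = 39/2000
Sum = 1049/10000

P(defect) = 1049/10000 ≈ 10.49%


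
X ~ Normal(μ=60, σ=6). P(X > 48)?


z = (48-60)/6 = -2.0
P(X > 48) = 1 - P(Z ≤ -2.0) = 1 - 0.0228 = 0.9772

P(X > 48) ≈ 0.9772


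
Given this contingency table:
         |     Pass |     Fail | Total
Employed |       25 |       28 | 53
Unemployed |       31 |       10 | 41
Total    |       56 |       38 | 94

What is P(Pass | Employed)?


P(Pass | Employed) = 25/(25+28) = 25/53

P(Pass|Employed) = 25/53 ≈ 47.17%


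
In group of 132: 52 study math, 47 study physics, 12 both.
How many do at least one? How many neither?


|A∪B| = 52+47-12 = 87
Neither = 132-87 = 45

At least one: 87; Neither: 45


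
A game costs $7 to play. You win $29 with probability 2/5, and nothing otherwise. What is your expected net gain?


E[gain] = (29-7)×2/5 + (-7)×3/5
= 44/5 - 21/5 = 23/5

Expected net gain = $23/5 ≈ $4.60


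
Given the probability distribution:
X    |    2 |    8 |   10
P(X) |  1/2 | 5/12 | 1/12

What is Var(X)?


E[X] = 31/6
E[X²] = 37
Var(X) = E[X²] - (E[X])² = 37 - 961/36 = 371/36

Var(X) = 371/36 ≈ 10.3056


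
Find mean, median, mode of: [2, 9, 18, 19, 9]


Sorted: [2, 9, 9, 18, 19]
Mean = 57/5
Median = 9
Freq: {2: 1, 9: 2, 18: 1, 19: 1}
Mode: [9]

Mean=57/5, Median=9, Mode=9


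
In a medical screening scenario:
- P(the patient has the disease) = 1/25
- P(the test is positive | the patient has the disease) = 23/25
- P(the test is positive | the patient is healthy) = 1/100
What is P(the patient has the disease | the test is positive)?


Using Bayes' theorem:
P(A|B) = P(B|A)·P(A) / P(B)

P(the test is positive) = 23/25 × 1/25 + 1/100 × 24/25
= 23/625 + 6/625 = 29/625

P(the patient has the disease|the test is positive) = (23/625) / (29/625) = 23/29

P(the patient has the disease|the test is positive) = 23/29 ≈ 79.31%


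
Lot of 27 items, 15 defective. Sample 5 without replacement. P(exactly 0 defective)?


Hypergeometric: C(15,0)×C(12,5)/C(27,5)
= 1×792/80730 = 44/4485

P(X=0) = 44/4485 ≈ 0.98%


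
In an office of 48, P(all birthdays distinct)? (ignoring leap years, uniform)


P(all different) = Π(365-i)/365 for i=0..47
= (365/365)×(364/365)×...×(318/365)
= 0.039402

P ≈ 0.0394 ≈ 3.94%


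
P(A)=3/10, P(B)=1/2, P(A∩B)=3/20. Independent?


P(A)×P(B) = 3/20
P(A∩B) = 3/20
Equal ✓ → Independent

Yes, independent


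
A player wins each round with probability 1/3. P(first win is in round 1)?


Geometric: P(X=1) = (1-p)^(k-1)×p = (2/3)^0×1/3 = 1/3

P(X=1) = 1/3 ≈ 33.33%


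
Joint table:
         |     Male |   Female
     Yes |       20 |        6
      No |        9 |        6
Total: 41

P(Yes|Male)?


P(Yes|Male) = 20/(20+9) = 20/29

P = 20/29 ≈ 68.97%


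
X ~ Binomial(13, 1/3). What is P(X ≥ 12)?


P(X ≥ 12) = Σ P(X=i) for i=12..13
P(X=12) = 26/1594323
P(X=13) = 1/1594323
Sum = 1/59049

P(X ≥ 12) = 1/59049 ≈ 0.00%


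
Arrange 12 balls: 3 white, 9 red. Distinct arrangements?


12!/(3!×9!) = 220

220


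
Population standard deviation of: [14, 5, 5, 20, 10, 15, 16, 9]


Mean = 94/8 = 47/4
  (14-47/4)²=81/16
  (5-47/4)²=729/16
  (5-47/4)²=729/16
  (20-47/4)²=1089/16
  (10-47/4)²=49/16
  (15-47/4)²=169/16
  (16-47/4)²=289/16
  (9-47/4)²=121/16
Σ(x-μ)² = 407/2
σ² = (407/2)/8 = 407/16

σ = √(407/16) ≈ 5.0436


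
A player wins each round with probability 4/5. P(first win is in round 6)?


Geometric: P(X=6) = (1-p)^(k-1)×p = (1/5)^5×4/5 = 4/15625

P(X=6) = 4/15625 ≈ 0.03%


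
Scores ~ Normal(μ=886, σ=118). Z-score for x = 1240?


z = (x - μ)/σ = (1240 - 886)/118 = 3.0

z = 3.0


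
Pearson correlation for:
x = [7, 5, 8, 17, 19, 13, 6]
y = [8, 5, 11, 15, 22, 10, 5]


n=7, Σx=75, Σy=76, Σxy=1002, Σx²=993, Σy²=1044
r = (7×1002 - 75×76)/√((7×993 - 75²)(7×1044 - 76²))
= 1314/√(1326×1532) = 1314/√2031432 ≈ 1314/1425.2831 ≈ 0.9219

r ≈ 0.9219


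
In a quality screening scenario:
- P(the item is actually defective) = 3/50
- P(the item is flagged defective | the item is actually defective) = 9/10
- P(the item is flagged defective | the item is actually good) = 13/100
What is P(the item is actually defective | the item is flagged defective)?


Using Bayes' theorem:
P(A|B) = P(B|A)·P(A) / P(B)

P(the item is flagged defective) = 9/10 × 3/50 + 13/100 × 47/50
= 27/500 + 611/5000 = 881/5000

P(the item is actually defective|the item is flagged defective) = (27/500) / (881/5000) = 270/881

P(the item is actually defective|the item is flagged defective) = 270/881 ≈ 30.65%


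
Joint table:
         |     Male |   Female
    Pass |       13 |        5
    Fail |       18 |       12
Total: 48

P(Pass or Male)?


P(Pass∨Male) = P(Pass) + P(Male) - P(Pass∧Male)
= (18 + 31 - 13)/48 = 36/48 = 3/4

P = 3/4 ≈ 75.00%


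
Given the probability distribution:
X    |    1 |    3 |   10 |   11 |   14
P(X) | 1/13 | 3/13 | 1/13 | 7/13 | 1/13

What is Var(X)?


E[X] = 111/13
E[X²] = 1171/13
Var(X) = E[X²] - (E[X])² = 1171/13 - 12321/169 = 2902/169

Var(X) = 2902/169 ≈ 17.1716


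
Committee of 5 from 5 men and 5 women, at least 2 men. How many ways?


Count by #men:
  2M,3W: C(5,2)×C(5,3)=100
  3M,2W: C(5,3)×C(5,2)=100
  4M,1W: C(5,4)×C(5,1)=25
  5M,0W: C(5,5)×C(5,0)=1
Total = 226

226


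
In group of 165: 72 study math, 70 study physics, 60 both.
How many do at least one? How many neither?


|A∪B| = 72+70-60 = 82
Neither = 165-82 = 83

At least one: 82; Neither: 83


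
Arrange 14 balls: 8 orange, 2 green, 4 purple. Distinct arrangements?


14!/(8!×2!×4!) = 45045

45045


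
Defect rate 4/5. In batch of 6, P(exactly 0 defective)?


Binomial: P(X=0) = C(6,0)×p^0×(1-p)^6
= 1 × 1 × 1/15625 = 1/15625

P(X=0) = 1/15625 ≈ 0.01%


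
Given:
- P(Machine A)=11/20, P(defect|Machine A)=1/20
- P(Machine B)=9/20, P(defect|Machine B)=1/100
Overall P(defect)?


P(B) = Σ P(B|Aᵢ)×P(Aᵢ)
  1/20×11/20 = 11/400
  1/100×9/20 = 9/2000
Sum = 4/125

P(defect) = 4/125 ≈ 3.20%


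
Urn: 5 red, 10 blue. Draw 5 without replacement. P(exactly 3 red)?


Hypergeometric: C(5,3)×C(10,2)/C(15,5)
= 10×45/3003 = 150/1001

P(X=3) = 150/1001 ≈ 14.99%


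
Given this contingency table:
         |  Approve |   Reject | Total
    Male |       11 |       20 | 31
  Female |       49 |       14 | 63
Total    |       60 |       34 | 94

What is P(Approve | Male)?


P(Approve | Male) = 11/(11+20) = 11/31

P(Approve|Male) = 11/31 ≈ 35.48%


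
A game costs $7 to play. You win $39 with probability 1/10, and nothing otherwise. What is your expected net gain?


E[gain] = (39-7)×1/10 + (-7)×9/10
= 16/5 - 63/10 = -31/10

Expected net gain = $-31/10 ≈ $-3.10


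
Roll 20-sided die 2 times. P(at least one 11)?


P(no 11)^2 = (19/20)^2 = 361/400
P(≥1) = 1 - 361/400 = 39/400

P = 39/400 ≈ 9.75%


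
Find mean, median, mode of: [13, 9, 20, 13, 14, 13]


Sorted: [9, 13, 13, 13, 14, 20]
Mean = 82/6 = 41/3
Median = 13
Freq: {13: 3, 9: 1, 20: 1, 14: 1}
Mode: [13]

Mean=41/3, Median=13, Mode=13


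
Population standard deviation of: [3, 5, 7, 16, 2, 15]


Mean = 48/6 = 8
  (3-8)²=25
  (5-8)²=9
  (7-8)²=1
  (16-8)²=64
  (2-8)²=36
  (15-8)²=49
Σ(x-μ)² = 184
σ² = 184/6 = 92/3

σ = √(92/3) ≈ 5.5377
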